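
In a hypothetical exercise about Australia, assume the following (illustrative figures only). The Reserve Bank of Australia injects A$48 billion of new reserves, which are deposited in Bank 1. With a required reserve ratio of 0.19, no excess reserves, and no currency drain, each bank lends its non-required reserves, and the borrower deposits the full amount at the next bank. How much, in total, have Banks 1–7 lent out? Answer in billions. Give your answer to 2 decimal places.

Bank i lends (1 − rr)^i of the original deposit: Bank 1 lends 48·0.8100 = 38.8800, Bank 2 lends 48·0.8100² = 31.4928, and so on.
Summing a geometric series: total = 48·[0.8100·(1 − 0.8100^7) / (1 − 0.8100)] ≈ 157.8184 billion.

A$157.82 billion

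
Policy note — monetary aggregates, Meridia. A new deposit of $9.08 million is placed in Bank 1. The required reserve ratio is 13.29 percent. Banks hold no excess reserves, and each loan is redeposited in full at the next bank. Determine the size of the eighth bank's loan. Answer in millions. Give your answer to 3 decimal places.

Each bank lends a fraction (1 − rr) = 0.8671 of the deposit it receives, so Bank 8 receives 9.08·0.8671^7 and lends 9.08·0.8671^8 ≈ 2.9016 million.

$2.902 million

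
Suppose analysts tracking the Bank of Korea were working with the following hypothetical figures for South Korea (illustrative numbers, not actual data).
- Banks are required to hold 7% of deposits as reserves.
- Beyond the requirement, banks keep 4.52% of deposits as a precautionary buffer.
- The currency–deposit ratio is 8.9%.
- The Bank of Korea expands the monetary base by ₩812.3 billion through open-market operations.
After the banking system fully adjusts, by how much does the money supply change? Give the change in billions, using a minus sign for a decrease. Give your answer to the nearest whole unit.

The money multiplier is m = (1 + c) / (rr + e + c) = (1 + 0.089) / (0.07 + 0.0452 + 0.089) ≈ 5.3330.
The purchase adds 812.3 billion of base, so ΔM = m × ΔMB = 5.3330 × (+812.3) = 4331.9959 billion.

₩4332 billion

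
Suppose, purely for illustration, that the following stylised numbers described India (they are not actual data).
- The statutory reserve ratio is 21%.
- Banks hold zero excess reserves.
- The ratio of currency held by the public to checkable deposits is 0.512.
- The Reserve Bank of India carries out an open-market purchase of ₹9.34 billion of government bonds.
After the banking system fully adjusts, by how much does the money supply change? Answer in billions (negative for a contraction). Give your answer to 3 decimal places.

The money multiplier is m = (1 + c) / (rr + c) = (1 + 0.512) / (0.21 + 0.512) ≈ 2.09418.
The purchase adds 9.34 billion of base, so ΔM = m × ΔMB = 2.09418 × (+9.34) ≈ 19.5596 billion.

₹19.560 billion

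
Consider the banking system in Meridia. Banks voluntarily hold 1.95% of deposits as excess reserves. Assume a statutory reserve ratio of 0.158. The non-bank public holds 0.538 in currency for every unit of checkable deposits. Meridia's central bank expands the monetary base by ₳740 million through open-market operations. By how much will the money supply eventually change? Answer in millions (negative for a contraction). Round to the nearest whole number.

The money multiplier is m = (1 + c) / (rr + e + c) = (1 + 0.538) / (0.158 + 0.0195 + 0.538) ≈ 2.1495.
The purchase adds 740 million of base, so ΔM = m × ΔMB = 2.1495 × (+740) = 1590.63 million.

₳1591 million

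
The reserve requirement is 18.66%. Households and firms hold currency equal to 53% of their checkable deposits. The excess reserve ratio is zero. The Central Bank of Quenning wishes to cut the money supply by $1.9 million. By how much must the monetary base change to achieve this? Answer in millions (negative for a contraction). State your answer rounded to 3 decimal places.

The money multiplier is m = (1 + c) / (rr + c) = (1 + 0.53) / (0.1866 + 0.53) ≈ 2.13508.
ΔMB = ΔM / m = (−1.9) / 2.13508 ≈ -0.8899 million.

-0.890 million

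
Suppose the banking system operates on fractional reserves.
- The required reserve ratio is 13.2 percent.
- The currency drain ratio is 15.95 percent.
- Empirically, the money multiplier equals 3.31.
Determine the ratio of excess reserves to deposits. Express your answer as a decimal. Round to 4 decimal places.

Using m = 3.31. Since m = (1 + c)/(c + rr + e), the denominator satisfies c + rr + e = (1 + c)/m = (1 + 0.1595) / 3.31 ≈ 0.350302.
With c = 0.1595 and rr = 0.132, the ratio of excess reserves to deposits is 0.350302 − 0.1595 − 0.132 = 0.058802.

0.0588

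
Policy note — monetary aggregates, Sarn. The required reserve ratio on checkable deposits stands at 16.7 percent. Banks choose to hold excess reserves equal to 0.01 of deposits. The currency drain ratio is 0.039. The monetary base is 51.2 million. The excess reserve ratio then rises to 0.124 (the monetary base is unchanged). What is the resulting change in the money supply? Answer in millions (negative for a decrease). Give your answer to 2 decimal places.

-85.08 million

Initially m₁ = (1 + 0.039) / (0.167 + 0.01 + 0.039) ≈ 4.81019, so M₁ = 4.81019 × 51.2 ≈ 246.2817 million.
After the change m₂ = (1 + 0.039) / (0.167 + 0.124 + 0.039) ≈ 3.14848, so M₂ = 3.14848 × 51.2 ≈ 161.2022 million.
ΔM = M₂ − M₁ = 161.2022 − 246.2817 = -85.0795 million.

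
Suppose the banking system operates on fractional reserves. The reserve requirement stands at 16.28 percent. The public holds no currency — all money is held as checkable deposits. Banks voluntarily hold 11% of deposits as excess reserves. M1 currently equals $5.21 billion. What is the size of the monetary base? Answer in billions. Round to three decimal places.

The money multiplier is m = 1 / (rr + e) = 1 / (0.1628 + 0.11) ≈ 3.66569.
MB = M / m = 5.21 / 3.66569 ≈ 1.4213 billion.

$1.421 billion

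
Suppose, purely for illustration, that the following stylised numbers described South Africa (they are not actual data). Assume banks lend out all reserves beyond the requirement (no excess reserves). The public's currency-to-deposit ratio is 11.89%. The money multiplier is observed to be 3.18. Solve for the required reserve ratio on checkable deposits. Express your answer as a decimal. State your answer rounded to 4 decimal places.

Using m = 3.18. Since m = (1 + c)/(c + rr + e), the denominator satisfies c + rr + e = (1 + c)/m = (1 + 0.1189) / 3.18 ≈ 0.351855.
With c = 0.1189 and e = 0, the required reserve ratio on checkable deposits is 0.351855 − 0.1189 − 0 = 0.232955.

0.2330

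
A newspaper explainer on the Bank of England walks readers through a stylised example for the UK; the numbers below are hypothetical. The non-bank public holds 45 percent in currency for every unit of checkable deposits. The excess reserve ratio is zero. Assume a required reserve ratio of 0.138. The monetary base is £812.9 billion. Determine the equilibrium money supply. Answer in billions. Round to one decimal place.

The money multiplier is m = (1 + c) / (rr + c) = (1 + 0.45) / (0.138 + 0.45) ≈ 2.46599.
So M = m × MB = 2.46599 × 812.9 ≈ 2004.6033 billion.

£2004.6 billion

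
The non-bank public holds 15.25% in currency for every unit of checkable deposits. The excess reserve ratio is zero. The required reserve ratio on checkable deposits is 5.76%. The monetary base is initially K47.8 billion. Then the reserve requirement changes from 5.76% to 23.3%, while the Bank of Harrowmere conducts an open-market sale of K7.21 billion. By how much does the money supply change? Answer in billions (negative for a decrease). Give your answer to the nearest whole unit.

Before: m₁ = (1 + 0.1525) / (0.0576 + 0.1525) ≈ 5.4855, MB₁ = 47.8, so M₁ = 5.4855 × 47.8 = 262.2069 billion.
After: m₂ = (1 + 0.1525) / (0.233 + 0.1525) ≈ 2.9896, MB₂ = 47.8 − 7.21 = 40.59, so M₂ = 2.9896 × 40.59 ≈ 121.3479 billion.
ΔM = M₂ − M₁ = 121.3479 − 262.2069 = -140.859 billion.

-141 billion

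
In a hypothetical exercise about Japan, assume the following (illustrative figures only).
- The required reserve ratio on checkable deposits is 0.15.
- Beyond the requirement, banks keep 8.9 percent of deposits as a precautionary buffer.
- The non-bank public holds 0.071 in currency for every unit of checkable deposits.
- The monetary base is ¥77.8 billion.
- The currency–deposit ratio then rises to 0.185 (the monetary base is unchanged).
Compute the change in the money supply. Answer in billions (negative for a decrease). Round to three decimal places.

-51.350 billion

Initially m₁ = (1 + 0.071) / (0.15 + 0.089 + 0.071) ≈ 3.454839, so M₁ = 3.454839 × 77.8 ≈ 268.7865 billion.
After the change m₂ = (1 + 0.185) / (0.15 + 0.089 + 0.185) ≈ 2.794811, so M₂ = 2.794811 × 77.8 ≈ 217.4363 billion.
ΔM = M₂ − M₁ = 217.4363 − 268.7865 = -51.3502 billion.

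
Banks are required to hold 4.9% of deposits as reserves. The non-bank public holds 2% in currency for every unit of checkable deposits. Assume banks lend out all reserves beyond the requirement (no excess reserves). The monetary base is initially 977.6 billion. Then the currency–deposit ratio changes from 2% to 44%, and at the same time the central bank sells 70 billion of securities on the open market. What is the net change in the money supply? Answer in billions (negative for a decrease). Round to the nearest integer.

Before: m₁ = (1 + 0.02) / (0.049 + 0.02) ≈ 14.7826, MB₁ = 977.6, so M₁ = 14.7826 × 977.6 ≈ 14451.4698 billion.
After: m₂ = (1 + 0.44) / (0.049 + 0.44) ≈ 2.9448, MB₂ = 977.6 − 70 = 907.6, so M₂ = 2.9448 × 907.6 ≈ 2672.7005 billion.
ΔM = M₂ − M₁ = 2672.7005 − 14451.4698 = -11778.7693 billion.

-11779 billion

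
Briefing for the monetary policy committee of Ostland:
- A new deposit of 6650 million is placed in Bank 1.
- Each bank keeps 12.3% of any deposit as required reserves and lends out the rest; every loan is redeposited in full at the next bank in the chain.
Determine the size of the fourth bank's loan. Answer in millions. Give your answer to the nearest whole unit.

Each bank lends a fraction (1 − rr) = 0.8770 of the deposit it receives, so Bank 4 receives 6650·0.8770^3 and lends 6650·0.8770^4 ≈ 3933.8701 million.

3934 million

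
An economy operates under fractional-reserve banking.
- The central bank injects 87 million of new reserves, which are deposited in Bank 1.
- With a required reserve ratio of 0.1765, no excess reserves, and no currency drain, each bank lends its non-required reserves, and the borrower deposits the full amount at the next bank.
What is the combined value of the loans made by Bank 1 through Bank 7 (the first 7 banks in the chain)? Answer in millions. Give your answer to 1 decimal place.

Bank i lends (1 − rr)^i of the original deposit: Bank 1 lends 87·0.8235 = 71.6445, Bank 2 lends 87·0.8235² ≈ 58.9992, and so on.
Summing a geometric series: total = 87·[0.8235·(1 − 0.8235^7) / (1 − 0.8235)] ≈ 301.6661 million.

301.7 million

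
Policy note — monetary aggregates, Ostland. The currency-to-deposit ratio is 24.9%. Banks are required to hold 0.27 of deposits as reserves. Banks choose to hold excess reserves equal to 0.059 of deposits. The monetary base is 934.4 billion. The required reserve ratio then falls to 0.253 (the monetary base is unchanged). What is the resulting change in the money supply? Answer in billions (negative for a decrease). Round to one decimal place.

Initially m₁ = (1 + 0.249) / (0.27 + 0.059 + 0.249) ≈ 2.16090, so M₁ = 2.16090 × 934.4 ≈ 2019.145 billion.
After the change m₂ = (1 + 0.249) / (0.253 + 0.059 + 0.249) ≈ 2.22638, so M₂ = 2.22638 × 934.4 ≈ 2080.3295 billion.
ΔM = M₂ − M₁ = 2080.3295 − 2019.145 = 61.1845 billion.

61.2 billion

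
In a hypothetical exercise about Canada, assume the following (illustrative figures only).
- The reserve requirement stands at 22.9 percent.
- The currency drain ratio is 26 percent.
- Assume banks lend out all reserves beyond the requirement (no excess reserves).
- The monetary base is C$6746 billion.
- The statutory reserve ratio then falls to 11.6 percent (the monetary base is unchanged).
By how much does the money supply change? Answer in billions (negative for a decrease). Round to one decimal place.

Initially m₁ = (1 + 0.26) / (0.229 + 0.26) ≈ 2.576687, so M₁ = 2.576687 × 6746 ≈ 17382.3305 billion.
After the change m₂ = (1 + 0.26) / (0.116 + 0.26) ≈ 3.351064, so M₂ = 3.351064 × 6746 ≈ 22606.2777 billion.
ΔM = M₂ − M₁ = 22606.2777 − 17382.3305 = 5223.9472 billion.

C$5223.9 billion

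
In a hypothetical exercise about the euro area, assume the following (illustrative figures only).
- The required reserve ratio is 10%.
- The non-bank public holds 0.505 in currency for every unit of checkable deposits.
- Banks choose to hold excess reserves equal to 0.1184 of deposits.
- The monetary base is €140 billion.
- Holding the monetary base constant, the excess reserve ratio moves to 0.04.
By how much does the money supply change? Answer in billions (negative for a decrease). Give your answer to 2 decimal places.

Initially m₁ = (1 + 0.505) / (0.1 + 0.1184 + 0.505) ≈ 2.080453, so M₁ = 2.080453 × 140 ≈ 291.2634 billion.
After the change m₂ = (1 + 0.505) / (0.1 + 0.04 + 0.505) ≈ 2.333333, so M₂ = 2.333333 × 140 ≈ 326.6666 billion.
ΔM = M₂ − M₁ = 326.6666 − 291.2634 = 35.4032 billion.

€35.40 billion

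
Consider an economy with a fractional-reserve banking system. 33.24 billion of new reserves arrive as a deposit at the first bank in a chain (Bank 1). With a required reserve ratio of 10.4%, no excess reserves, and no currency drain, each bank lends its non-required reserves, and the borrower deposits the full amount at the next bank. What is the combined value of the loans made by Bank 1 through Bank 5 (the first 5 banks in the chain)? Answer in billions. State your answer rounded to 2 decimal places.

121.00 billion

Bank i lends (1 − rr)^i of the original deposit: Bank 1 lends 33.24·0.8960 ≈ 29.7830, Bank 2 lends 33.24·0.8960² ≈ 26.6856, and so on.
Summing a geometric series: total = 33.24·[0.8960·(1 − 0.8960^5) / (1 − 0.8960)] ≈ 120.9981 billion.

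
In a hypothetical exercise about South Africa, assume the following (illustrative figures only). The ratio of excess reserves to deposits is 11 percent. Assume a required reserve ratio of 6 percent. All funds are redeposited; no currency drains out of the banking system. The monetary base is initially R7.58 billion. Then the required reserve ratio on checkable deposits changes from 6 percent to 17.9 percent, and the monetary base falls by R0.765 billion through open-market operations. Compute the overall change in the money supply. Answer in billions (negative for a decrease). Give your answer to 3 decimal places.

-21.007 billion

Before: m₁ = 1 / (0.06 + 0.11) ≈ 5.88235, MB₁ = 7.58, so M₁ = 5.88235 × 7.58 ≈ 44.5882 billion.
After: m₂ = 1 / (0.179 + 0.11) ≈ 3.46021, MB₂ = 7.58 − 0.765 = 6.815, so M₂ = 3.46021 × 6.815 ≈ 23.5813 billion.
ΔM = M₂ − M₁ = 23.5813 − 44.5882 = -21.0069 billion.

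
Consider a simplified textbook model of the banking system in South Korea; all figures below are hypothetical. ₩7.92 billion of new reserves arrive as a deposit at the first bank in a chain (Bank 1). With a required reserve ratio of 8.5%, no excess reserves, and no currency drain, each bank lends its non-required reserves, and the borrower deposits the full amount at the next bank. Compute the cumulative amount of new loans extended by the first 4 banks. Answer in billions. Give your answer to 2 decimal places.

Bank i lends (1 − rr)^i of the original deposit: Bank 1 lends 7.92·0.9150 = 7.2468, Bank 2 lends 7.92·0.9150² ≈ 6.6308, and so on.
Summing a geometric series: total = 7.92·[0.9150·(1 − 0.9150^4) / (1 − 0.9150)] ≈ 25.4963 billion.

₩25.50 billion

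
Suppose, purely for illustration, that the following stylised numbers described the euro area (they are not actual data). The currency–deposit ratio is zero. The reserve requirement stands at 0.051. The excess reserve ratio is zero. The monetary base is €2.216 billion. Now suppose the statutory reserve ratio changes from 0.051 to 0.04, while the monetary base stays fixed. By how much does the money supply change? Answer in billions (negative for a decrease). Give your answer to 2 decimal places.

€11.95 billion

Initially m₁ = 1 / (0.051) ≈ 19.6078, so M₁ = 19.6078 × 2.216 ≈ 43.4509 billion.
After the change m₂ = 1 / (0.04) = 25, so M₂ = 25 × 2.216 = 55.4 billion.
ΔM = M₂ − M₁ = 55.4 − 43.4509 = 11.9491 billion.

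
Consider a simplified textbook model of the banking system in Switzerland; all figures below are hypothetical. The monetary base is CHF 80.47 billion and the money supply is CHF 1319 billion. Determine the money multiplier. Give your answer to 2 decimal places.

16.39

The money multiplier is m = M / MB = 1319 / 80.47 ≈ 16.39120.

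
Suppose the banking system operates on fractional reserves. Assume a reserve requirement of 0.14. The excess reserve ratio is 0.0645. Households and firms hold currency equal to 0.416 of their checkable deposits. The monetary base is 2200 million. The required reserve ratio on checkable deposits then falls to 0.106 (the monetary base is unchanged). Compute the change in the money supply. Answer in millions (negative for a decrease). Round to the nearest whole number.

291 million

Initially m₁ = (1 + 0.416) / (0.14 + 0.0645 + 0.416) ≈ 2.28203, so M₁ = 2.28203 × 2200 = 5020.466 million.
After the change m₂ = (1 + 0.416) / (0.106 + 0.0645 + 0.416) ≈ 2.41432, so M₂ = 2.41432 × 2200 = 5311.504 million.
ΔM = M₂ − M₁ = 5311.504 − 5020.466 = 291.038 million.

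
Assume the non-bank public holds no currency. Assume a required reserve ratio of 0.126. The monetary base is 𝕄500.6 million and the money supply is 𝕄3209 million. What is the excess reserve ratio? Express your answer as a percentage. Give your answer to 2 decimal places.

Using m = M/MB = 3209/500.6 ≈ 6.410308. Since m = (1 + c)/(c + rr + e), the denominator satisfies c + rr + e = (1 + c)/m = (1 + 0) / 6.410308 ≈ 0.155999.
With c = 0 and rr = 0.126, the excess reserve ratio is 0.155999 − 0 − 0.126 = 0.029999.

3.00%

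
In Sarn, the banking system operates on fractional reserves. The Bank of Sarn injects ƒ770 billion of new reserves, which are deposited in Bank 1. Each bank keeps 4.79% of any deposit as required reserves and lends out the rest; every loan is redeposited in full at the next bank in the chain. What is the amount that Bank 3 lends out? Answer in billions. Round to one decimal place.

Each bank lends a fraction (1 − rr) = 0.9521 of the deposit it receives, so Bank 3 receives 770·0.9521^2 and lends 770·0.9521^3 ≈ 664.5665 billion.

ƒ664.6 billion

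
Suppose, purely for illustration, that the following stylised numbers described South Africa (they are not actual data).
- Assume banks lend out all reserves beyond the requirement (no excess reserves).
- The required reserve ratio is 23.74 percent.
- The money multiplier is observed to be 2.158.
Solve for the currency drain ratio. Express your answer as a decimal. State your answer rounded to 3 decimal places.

Using m = 2.158. From m = (1 + c)/(c + rr + e), rearranging gives 1 + c = m·(c + rr + e), so c·(1 − m) = m·(rr + e) − 1.
Hence c = [m·(rr + e) − 1]/(1 − m) = [2.158 × (0.2374 + 0) − 1] / (1 − 2.158) ≈ 0.421149.

0.421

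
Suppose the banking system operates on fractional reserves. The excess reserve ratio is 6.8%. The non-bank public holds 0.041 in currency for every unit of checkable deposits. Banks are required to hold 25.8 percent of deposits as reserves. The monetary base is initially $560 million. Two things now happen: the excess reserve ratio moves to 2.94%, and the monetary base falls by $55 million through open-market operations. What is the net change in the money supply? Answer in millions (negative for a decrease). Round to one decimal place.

Before: m₁ = (1 + 0.041) / (0.258 + 0.068 + 0.041) ≈ 2.83651, MB₁ = 560, so M₁ = 2.83651 × 560 = 1588.4456 million.
After: m₂ = (1 + 0.041) / (0.258 + 0.0294 + 0.041) ≈ 3.16991, MB₂ = 560 − 55 = 505, so M₂ = 3.16991 × 505 ≈ 1600.8045 million.
ΔM = M₂ − M₁ = 1600.8045 − 1588.4456 = 12.3589 million.

$12.4 million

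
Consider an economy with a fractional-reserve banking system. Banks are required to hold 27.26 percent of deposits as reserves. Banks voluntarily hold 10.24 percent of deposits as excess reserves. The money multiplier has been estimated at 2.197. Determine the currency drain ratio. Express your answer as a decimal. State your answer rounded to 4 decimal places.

Using m = 2.197. From m = (1 + c)/(c + rr + e), rearranging gives 1 + c = m·(c + rr + e), so c·(1 − m) = m·(rr + e) − 1.
Hence c = [m·(rr + e) − 1]/(1 − m) = [2.197 × (0.2726 + 0.1024) − 1] / (1 − 2.197) ≈ 0.147139.

0.1471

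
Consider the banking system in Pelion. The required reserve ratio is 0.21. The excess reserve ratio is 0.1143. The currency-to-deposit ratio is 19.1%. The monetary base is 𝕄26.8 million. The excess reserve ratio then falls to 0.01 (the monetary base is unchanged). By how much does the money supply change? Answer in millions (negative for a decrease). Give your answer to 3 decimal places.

𝕄15.719 million

Initially m₁ = (1 + 0.191) / (0.21 + 0.1143 + 0.191) ≈ 2.311275, so M₁ = 2.311275 × 26.8 ≈ 61.9422 million.
After the change m₂ = (1 + 0.191) / (0.21 + 0.01 + 0.191) ≈ 2.897810, so M₂ = 2.897810 × 26.8 ≈ 77.6613 million.
ΔM = M₂ − M₁ = 77.6613 − 61.9422 = 15.7191 million.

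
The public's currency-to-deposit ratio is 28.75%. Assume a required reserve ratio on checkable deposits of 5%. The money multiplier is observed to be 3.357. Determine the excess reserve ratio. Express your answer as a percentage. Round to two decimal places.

4.60%

Using m = 3.357. Since m = (1 + c)/(c + rr + e), the denominator satisfies c + rr + e = (1 + c)/m = (1 + 0.2875) / 3.357 ≈ 0.383527.
With c = 0.2875 and rr = 0.05, the excess reserve ratio is 0.383527 − 0.2875 − 0.05 = 0.046027.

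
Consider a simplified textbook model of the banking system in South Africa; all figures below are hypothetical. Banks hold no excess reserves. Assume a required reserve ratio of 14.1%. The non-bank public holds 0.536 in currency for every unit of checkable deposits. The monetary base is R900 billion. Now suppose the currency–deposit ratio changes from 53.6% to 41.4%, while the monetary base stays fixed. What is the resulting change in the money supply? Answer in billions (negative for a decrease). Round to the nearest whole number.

R251 billion

Initially m₁ = (1 + 0.536) / (0.141 + 0.536) ≈ 2.2688, so M₁ = 2.2688 × 900 = 2041.92 billion.
After the change m₂ = (1 + 0.414) / (0.141 + 0.414) ≈ 2.5477, so M₂ = 2.5477 × 900 = 2292.93 billion.
ΔM = M₂ − M₁ = 2292.93 − 2041.92 = 251.01 billion.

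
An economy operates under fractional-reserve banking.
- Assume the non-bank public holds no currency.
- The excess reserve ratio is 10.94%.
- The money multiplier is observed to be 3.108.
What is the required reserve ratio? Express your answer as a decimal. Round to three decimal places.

0.212

Using m = 3.108. Since m = (1 + c)/(c + rr + e), the denominator satisfies c + rr + e = (1 + c)/m = (1 + 0) / 3.108 ≈ 0.321750.
With c = 0 and e = 0.1094, the required reserve ratio is 0.321750 − 0 − 0.1094 = 0.21235.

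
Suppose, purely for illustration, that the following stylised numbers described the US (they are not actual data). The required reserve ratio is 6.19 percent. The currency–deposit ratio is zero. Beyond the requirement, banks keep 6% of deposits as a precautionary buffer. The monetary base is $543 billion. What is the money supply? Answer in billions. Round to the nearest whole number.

$4454 billion

The money multiplier is m = 1 / (rr + e) = 1 / (0.0619 + 0.06) ≈ 8.2034.
So M = m × MB = 8.2034 × 543 = 4454.4462 billion.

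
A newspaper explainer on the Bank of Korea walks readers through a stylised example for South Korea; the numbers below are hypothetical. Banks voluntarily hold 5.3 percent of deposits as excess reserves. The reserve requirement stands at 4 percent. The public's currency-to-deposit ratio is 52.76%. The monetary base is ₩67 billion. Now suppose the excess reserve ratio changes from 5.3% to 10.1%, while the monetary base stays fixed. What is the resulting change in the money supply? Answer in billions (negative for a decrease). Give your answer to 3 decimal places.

Initially m₁ = (1 + 0.5276) / (0.04 + 0.053 + 0.5276) ≈ 2.461489, so M₁ = 2.461489 × 67 ≈ 164.9198 billion.
After the change m₂ = (1 + 0.5276) / (0.04 + 0.101 + 0.5276) ≈ 2.284774, so M₂ = 2.284774 × 67 ≈ 153.0799 billion.
ΔM = M₂ − M₁ = 153.0799 − 164.9198 = -11.8399 billion.

-11.840 billion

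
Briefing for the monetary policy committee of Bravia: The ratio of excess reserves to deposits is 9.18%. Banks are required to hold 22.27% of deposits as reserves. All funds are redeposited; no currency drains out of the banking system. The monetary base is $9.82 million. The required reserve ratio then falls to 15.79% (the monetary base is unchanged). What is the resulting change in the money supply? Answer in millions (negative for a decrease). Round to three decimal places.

Initially m₁ = 1 / (0.2227 + 0.0918) ≈ 3.17965, so M₁ = 3.17965 × 9.82 ≈ 31.2242 million.
After the change m₂ = 1 / (0.1579 + 0.0918) ≈ 4.00481, so M₂ = 4.00481 × 9.82 ≈ 39.3272 million.
ΔM = M₂ − M₁ = 39.3272 − 31.2242 = 8.103 million.

$8.103 million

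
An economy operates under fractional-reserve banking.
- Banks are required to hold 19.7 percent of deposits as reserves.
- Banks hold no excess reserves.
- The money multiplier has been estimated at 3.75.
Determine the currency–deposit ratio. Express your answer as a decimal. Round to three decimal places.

Using m = 3.75. From m = (1 + c)/(c + rr + e), rearranging gives 1 + c = m·(c + rr + e), so c·(1 − m) = m·(rr + e) − 1.
Hence c = [m·(rr + e) − 1]/(1 − m) = [3.75 × (0.197 + 0) − 1] / (1 − 3.75) = 0.095000.

0.095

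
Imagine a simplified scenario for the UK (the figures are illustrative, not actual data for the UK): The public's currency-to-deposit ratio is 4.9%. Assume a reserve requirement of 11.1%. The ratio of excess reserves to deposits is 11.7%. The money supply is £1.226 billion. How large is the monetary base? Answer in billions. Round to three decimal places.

The money multiplier is m = (1 + c) / (rr + e + c) = (1 + 0.049) / (0.111 + 0.117 + 0.049) ≈ 3.78700.
MB = M / m = 1.226 / 3.78700 ≈ 0.3237 billion.

£0.324 billion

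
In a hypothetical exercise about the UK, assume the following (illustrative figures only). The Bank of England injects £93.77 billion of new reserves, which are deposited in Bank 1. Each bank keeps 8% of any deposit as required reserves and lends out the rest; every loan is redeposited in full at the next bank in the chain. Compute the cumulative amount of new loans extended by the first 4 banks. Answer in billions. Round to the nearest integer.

£306 billion

Bank i lends (1 − rr)^i of the original deposit: Bank 1 lends 93.77·0.9200 = 86.2684, Bank 2 lends 93.77·0.9200² ≈ 79.3669, and so on.
Summing a geometric series: total = 93.77·[0.9200·(1 − 0.9200^4) / (1 − 0.9200)] ≈ 305.8291 billion.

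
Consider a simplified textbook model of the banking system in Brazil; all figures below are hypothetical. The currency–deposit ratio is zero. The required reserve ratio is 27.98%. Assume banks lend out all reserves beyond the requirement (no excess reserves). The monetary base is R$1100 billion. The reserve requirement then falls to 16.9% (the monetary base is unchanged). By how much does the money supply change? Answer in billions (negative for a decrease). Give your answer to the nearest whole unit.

R$2577 billion

Initially m₁ = 1 / (0.2798) ≈ 3.57398, so M₁ = 3.57398 × 1100 = 3931.378 billion.
After the change m₂ = 1 / (0.169) ≈ 5.91716, so M₂ = 5.91716 × 1100 = 6508.876 billion.
ΔM = M₂ − M₁ = 6508.876 − 3931.378 = 2577.498 billion.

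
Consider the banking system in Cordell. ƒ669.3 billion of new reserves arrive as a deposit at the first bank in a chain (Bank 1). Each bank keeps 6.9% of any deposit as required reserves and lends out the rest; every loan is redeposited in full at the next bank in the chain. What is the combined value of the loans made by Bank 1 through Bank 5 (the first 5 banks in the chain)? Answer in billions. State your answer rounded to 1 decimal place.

Bank i lends (1 − rr)^i of the original deposit: Bank 1 lends 669.3·0.9310 = 623.1183, Bank 2 lends 669.3·0.9310² ≈ 580.1231, and so on.
Summing a geometric series: total = 669.3·[0.9310·(1 − 0.9310^5) / (1 − 0.9310)] ≈ 2714.2972 billion.

ƒ2714.3 billion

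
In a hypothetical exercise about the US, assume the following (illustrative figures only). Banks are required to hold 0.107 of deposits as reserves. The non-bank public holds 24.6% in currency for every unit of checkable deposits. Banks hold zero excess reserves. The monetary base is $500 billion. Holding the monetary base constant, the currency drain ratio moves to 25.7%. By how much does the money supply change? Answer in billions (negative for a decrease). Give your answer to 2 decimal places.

Initially m₁ = (1 + 0.246) / (0.107 + 0.246) ≈ 3.529745, so M₁ = 3.529745 × 500 = 1764.8725 billion.
After the change m₂ = (1 + 0.257) / (0.107 + 0.257) ≈ 3.453297, so M₂ = 3.453297 × 500 = 1726.6485 billion.
ΔM = M₂ − M₁ = 1726.6485 − 1764.8725 = -38.224 billion.

-38.22 billion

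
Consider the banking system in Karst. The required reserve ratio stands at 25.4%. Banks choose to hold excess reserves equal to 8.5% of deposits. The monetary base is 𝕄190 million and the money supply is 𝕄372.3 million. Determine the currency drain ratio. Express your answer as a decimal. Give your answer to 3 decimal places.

0.350

Using m = M/MB = 372.3/190 ≈ 1.959474. From m = (1 + c)/(c + rr + e), rearranging gives 1 + c = m·(c + rr + e), so c·(1 − m) = m·(rr + e) − 1.
Hence c = [m·(rr + e) − 1]/(1 − m) = [1.959474 × (0.254 + 0.085) − 1] / (1 − 1.959474) ≈ 0.349919.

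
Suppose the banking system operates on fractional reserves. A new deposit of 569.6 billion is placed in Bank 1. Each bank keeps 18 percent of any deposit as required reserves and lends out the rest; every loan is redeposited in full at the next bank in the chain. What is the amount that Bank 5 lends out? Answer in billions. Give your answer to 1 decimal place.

211.2 billion

Each bank lends a fraction (1 − rr) = 0.8200 of the deposit it receives, so Bank 5 receives 569.6·0.8200^4 and lends 569.6·0.8200^5 ≈ 211.1734 billion.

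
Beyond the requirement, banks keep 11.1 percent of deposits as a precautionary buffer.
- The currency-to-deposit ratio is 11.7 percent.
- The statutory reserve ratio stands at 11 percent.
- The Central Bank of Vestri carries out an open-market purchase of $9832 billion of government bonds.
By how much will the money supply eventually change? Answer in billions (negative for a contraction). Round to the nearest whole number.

The money multiplier is m = (1 + c) / (rr + e + c) = (1 + 0.117) / (0.11 + 0.111 + 0.117) ≈ 3.30473.
The purchase adds 9832 billion of base, so ΔM = m × ΔMB = 3.30473 × (+9832) ≈ 32492.1054 billion.

$32492 billion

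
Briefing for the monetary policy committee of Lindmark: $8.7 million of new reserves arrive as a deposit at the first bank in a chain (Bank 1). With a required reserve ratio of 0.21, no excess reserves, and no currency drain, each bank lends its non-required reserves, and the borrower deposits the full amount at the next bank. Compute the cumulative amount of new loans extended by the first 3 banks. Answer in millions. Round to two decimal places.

$16.59 million

Bank i lends (1 − rr)^i of the original deposit: Bank 1 lends 8.7·0.7900 = 6.8730, Bank 2 lends 8.7·0.7900² ≈ 5.4297, and so on.
Summing a geometric series: total = 8.7·[0.7900·(1 − 0.7900^3) / (1 − 0.7900)] ≈ 16.5921 million.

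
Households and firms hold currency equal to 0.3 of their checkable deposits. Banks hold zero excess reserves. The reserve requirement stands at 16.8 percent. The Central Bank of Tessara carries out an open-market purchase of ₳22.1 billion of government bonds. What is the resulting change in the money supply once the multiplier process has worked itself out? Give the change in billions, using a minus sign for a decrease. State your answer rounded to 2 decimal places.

₳61.39 billion

The money multiplier is m = (1 + c) / (rr + c) = (1 + 0.3) / (0.168 + 0.3) ≈ 2.77778.
The purchase adds 22.1 billion of base, so ΔM = m × ΔMB = 2.77778 × (+22.1) ≈ 61.3889 billion.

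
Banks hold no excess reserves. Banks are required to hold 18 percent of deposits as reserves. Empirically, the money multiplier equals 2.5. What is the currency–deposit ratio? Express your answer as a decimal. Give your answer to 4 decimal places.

0.3667

Using m = 2.5. From m = (1 + c)/(c + rr + e), rearranging gives 1 + c = m·(c + rr + e), so c·(1 − m) = m·(rr + e) − 1.
Hence c = [m·(rr + e) − 1]/(1 − m) = [2.5 × (0.18 + 0) − 1] / (1 − 2.5) ≈ 0.366667.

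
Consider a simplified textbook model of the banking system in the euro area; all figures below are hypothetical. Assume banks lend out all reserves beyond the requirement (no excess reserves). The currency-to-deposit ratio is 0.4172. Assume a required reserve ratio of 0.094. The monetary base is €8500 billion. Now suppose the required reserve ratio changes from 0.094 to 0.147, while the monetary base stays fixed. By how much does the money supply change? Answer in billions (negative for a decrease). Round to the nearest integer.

Initially m₁ = (1 + 0.4172) / (0.094 + 0.4172) ≈ 2.77230, so M₁ = 2.77230 × 8500 = 23564.55 billion.
After the change m₂ = (1 + 0.4172) / (0.147 + 0.4172) ≈ 2.51188, so M₂ = 2.51188 × 8500 = 21350.98 billion.
ΔM = M₂ − M₁ = 21350.98 − 23564.55 = -2213.57 billion.

-2214 billion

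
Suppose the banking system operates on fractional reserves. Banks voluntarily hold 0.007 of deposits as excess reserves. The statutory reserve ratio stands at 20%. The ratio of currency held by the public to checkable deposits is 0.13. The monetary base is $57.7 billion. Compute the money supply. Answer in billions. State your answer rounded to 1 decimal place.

$193.5 billion

The money multiplier is m = (1 + c) / (rr + e + c) = (1 + 0.13) / (0.2 + 0.007 + 0.13) ≈ 3.3531.
So M = m × MB = 3.3531 × 57.7 ≈ 193.4739 billion.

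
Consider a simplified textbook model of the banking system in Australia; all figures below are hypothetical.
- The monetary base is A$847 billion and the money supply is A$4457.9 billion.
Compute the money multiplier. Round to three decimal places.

The money multiplier is m = M / MB = 4457.9 / 847 ≈ 5.26316.

5.263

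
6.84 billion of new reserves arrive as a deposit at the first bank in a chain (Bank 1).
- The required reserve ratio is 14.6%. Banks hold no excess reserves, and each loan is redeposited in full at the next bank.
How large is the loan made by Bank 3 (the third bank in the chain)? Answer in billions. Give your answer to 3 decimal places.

4.260 billion

Each bank lends a fraction (1 − rr) = 0.8540 of the deposit it receives, so Bank 3 receives 6.84·0.8540^2 and lends 6.84·0.8540^3 ≈ 4.2602 billion.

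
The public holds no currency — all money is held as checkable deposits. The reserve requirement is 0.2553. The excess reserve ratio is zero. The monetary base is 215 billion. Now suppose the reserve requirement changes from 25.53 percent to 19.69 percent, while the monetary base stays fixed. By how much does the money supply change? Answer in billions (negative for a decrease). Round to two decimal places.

Initially m₁ = 1 / (0.2553) ≈ 3.916960, so M₁ = 3.916960 × 215 = 842.1464 billion.
After the change m₂ = 1 / (0.1969) ≈ 5.078720, so M₂ = 5.078720 × 215 = 1091.9248 billion.
ΔM = M₂ − M₁ = 1091.9248 − 842.1464 = 249.7784 billion.

249.78 billion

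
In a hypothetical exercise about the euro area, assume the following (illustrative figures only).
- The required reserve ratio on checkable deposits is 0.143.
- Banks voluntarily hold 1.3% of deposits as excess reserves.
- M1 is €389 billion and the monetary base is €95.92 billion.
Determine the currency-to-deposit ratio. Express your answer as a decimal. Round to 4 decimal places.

Using m = M/MB = 389/95.92 ≈ 4.055463. From m = (1 + c)/(c + rr + e), rearranging gives 1 + c = m·(c + rr + e), so c·(1 − m) = m·(rr + e) − 1.
Hence c = [m·(rr + e) − 1]/(1 − m) = [4.055463 × (0.143 + 0.013) − 1] / (1 − 4.055463) ≈ 0.120227.

0.1202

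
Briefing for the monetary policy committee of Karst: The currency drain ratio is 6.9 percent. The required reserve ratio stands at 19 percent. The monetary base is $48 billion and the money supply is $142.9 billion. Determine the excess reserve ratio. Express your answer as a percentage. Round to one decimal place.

Using m = M/MB = 142.9/48 ≈ 2.977083. Since m = (1 + c)/(c + rr + e), the denominator satisfies c + rr + e = (1 + c)/m = (1 + 0.069) / 2.977083 ≈ 0.359076.
With c = 0.069 and rr = 0.19, the excess reserve ratio is 0.359076 − 0.069 − 0.19 = 0.100076.

10.0%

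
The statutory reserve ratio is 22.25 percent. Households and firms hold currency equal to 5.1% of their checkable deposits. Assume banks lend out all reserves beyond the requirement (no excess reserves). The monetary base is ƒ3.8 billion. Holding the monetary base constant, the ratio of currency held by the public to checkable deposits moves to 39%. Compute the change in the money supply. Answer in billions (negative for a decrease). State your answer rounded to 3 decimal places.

Initially m₁ = (1 + 0.051) / (0.2225 + 0.051) ≈ 3.84278, so M₁ = 3.84278 × 3.8 ≈ 14.6026 billion.
After the change m₂ = (1 + 0.39) / (0.2225 + 0.39) ≈ 2.26939, so M₂ = 2.26939 × 3.8 ≈ 8.6237 billion.
ΔM = M₂ − M₁ = 8.6237 − 14.6026 = -5.9789 billion.

-5.979 billion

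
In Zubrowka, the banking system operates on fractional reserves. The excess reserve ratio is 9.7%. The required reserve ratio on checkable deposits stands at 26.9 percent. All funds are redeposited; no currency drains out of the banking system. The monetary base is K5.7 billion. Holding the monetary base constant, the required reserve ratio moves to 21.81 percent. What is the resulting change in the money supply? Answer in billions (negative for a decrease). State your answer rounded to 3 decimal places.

Initially m₁ = 1 / (0.269 + 0.097) ≈ 2.73224, so M₁ = 2.73224 × 5.7 ≈ 15.5738 billion.
After the change m₂ = 1 / (0.2181 + 0.097) ≈ 3.17360, so M₂ = 3.17360 × 5.7 ≈ 18.0895 billion.
ΔM = M₂ − M₁ = 18.0895 − 15.5738 = 2.5157 billion.

K2.516 billion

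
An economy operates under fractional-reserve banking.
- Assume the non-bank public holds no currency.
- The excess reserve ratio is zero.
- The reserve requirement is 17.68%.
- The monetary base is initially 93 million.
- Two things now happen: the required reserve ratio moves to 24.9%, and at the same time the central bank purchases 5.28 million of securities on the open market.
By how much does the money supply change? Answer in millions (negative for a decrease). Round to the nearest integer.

-131 million

Before: m₁ = 1 / (0.1768) ≈ 5.6561, MB₁ = 93, so M₁ = 5.6561 × 93 = 526.0173 million.
After: m₂ = 1 / (0.249) ≈ 4.0161, MB₂ = 93 + 5.28 = 98.28, so M₂ = 4.0161 × 98.28 ≈ 394.7023 million.
ΔM = M₂ − M₁ = 394.7023 − 526.0173 = -131.315 million.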